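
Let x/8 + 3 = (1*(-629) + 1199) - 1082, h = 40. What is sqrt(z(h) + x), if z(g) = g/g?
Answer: I*sqrt(4119) ≈ 64.179*I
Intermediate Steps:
z(g) = 1
x = -4120 (x = -24 + 8*((1*(-629) + 1199) - 1082) = -24 + 8*((-629 + 1199) - 1082) = -24 + 8*(570 - 1082) = -24 + 8*(-512) = -24 - 4096 = -4120)
sqrt(z(h) + x) = sqrt(1 - 4120) = sqrt(-4119) = I*sqrt(4119)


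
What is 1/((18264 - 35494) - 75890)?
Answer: -1/93120 ≈ -1.0739e-5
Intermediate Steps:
1/((18264 - 35494) - 75890) = 1/(-17230 - 75890) = 1/(-93120) = -1/93120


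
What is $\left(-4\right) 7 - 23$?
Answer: $-51$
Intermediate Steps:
$\left(-4\right) 7 - 23 = -28 - 23 = -51$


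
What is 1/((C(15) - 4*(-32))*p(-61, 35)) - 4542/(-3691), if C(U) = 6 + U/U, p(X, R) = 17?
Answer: 10427581/8470845 ≈ 1.2310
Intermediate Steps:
C(U) = 7 (C(U) = 6 + 1 = 7)
1/((C(15) - 4*(-32))*p(-61, 35)) - 4542/(-3691) = 1/((7 - 4*(-32))*17) - 4542/(-3691) = (1/17)/(7 + 128) - 4542*(-1/3691) = (1/17)/135 + 4542/3691 = (1/135)*(1/17) + 4542/3691 = 1/2295 + 4542/3691 = 10427581/8470845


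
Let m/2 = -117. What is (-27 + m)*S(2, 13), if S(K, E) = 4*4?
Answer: -4176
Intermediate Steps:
m = -234 (m = 2*(-117) = -234)
S(K, E) = 16
(-27 + m)*S(2, 13) = (-27 - 234)*16 = -261*16 = -4176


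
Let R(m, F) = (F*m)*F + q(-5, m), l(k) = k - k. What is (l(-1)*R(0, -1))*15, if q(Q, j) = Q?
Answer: 0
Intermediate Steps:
l(k) = 0
R(m, F) = -5 + m*F² (R(m, F) = (F*m)*F - 5 = m*F² - 5 = -5 + m*F²)
(l(-1)*R(0, -1))*15 = (0*(-5 + 0*(-1)²))*15 = (0*(-5 + 0*1))*15 = (0*(-5 + 0))*15 = (0*(-5))*15 = 0*15 = 0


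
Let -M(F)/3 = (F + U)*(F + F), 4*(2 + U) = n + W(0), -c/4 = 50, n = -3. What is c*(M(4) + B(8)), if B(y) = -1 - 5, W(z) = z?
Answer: 7200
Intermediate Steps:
c = -200 (c = -4*50 = -200)
U = -11/4 (U = -2 + (-3 + 0)/4 = -2 + (1/4)*(-3) = -2 - 3/4 = -11/4 ≈ -2.7500)
B(y) = -6
M(F) = -6*F*(-11/4 + F) (M(F) = -3*(F - 11/4)*(F + F) = -3*(-11/4 + F)*2*F = -6*F*(-11/4 + F))
c*(M(4) + B(8)) = -200*((3/2)*4*(11 - 4*4) - 6) = -200*((3/2)*4*(11 - 16) - 6) = -200*((3/2)*4*(-5) - 6) = -200*(-30 - 6) = -200*(-36) = 7200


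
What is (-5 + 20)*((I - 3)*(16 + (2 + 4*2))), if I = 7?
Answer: 1560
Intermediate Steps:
(-5 + 20)*((I - 3)*(16 + (2 + 4*2))) = (-5 + 20)*((7 - 3)*(16 + (2 + 4*2))) = 15*(4*(16 + (2 + 8))) = 15*(4*(16 + 10)) = 15*(4*26) = 15*104 = 1560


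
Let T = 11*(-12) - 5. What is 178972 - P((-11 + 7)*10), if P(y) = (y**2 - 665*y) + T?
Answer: 150909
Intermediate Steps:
T = -137 (T = -132 - 5 = -137)
P(y) = -137 + y**2 - 665*y (P(y) = (y**2 - 665*y) - 137 = -137 + y**2 - 665*y)
178972 - P((-11 + 7)*10) = 178972 - (-137 + ((-11 + 7)*10)**2 - 665*(-11 + 7)*10) = 178972 - (-137 + (-4*10)**2 - (-2660)*10) = 178972 - (-137 + (-40)**2 - 665*(-40)) = 178972 - (-137 + 1600 + 26600) = 178972 - 1*28063 = 178972 - 28063 = 150909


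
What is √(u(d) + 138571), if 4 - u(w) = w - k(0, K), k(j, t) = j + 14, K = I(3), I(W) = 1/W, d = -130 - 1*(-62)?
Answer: √138657 ≈ 372.37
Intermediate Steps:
d = -68 (d = -130 + 62 = -68)
I(W) = 1/W
K = ⅓ (K = 1/3 = ⅓ ≈ 0.33333)
k(j, t) = 14 + j
u(w) = 18 - w (u(w) = 4 - (w - (14 + 0)) = 4 - (w - 1*14) = 4 - (w - 14) = 4 - (-14 + w) = 4 + (14 - w) = 18 - w)
√(u(d) + 138571) = √((18 - 1*(-68)) + 138571) = √((18 + 68) + 138571) = √(86 + 138571) = √138657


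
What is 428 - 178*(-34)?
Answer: 6480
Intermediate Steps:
428 - 178*(-34) = 428 + 6052 = 6480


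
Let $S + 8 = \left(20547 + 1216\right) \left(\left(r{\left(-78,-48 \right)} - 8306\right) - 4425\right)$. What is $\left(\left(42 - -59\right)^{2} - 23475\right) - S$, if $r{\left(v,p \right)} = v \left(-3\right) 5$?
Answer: $251588777$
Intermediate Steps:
$r{\left(v,p \right)} = - 15 v$ ($r{\left(v,p \right)} = - 3 v 5 = - 15 v$)
$S = -251602051$ ($S = -8 + \left(20547 + 1216\right) \left(\left(\left(-15\right) \left(-78\right) - 8306\right) - 4425\right) = -8 + 21763 \left(\left(1170 - 8306\right) - 4425\right) = -8 + 21763 \left(-7136 - 4425\right) = -8 + 21763 \left(-11561\right) = -8 - 251602043 = -251602051$)
$\left(\left(42 - -59\right)^{2} - 23475\right) - S = \left(\left(42 - -59\right)^{2} - 23475\right) - -251602051 = \left(\left(42 + 59\right)^{2} - 23475\right) + 251602051 = \left(101^{2} - 23475\right) + 251602051 = \left(10201 - 23475\right) + 251602051 = -13274 + 251602051 = 251588777$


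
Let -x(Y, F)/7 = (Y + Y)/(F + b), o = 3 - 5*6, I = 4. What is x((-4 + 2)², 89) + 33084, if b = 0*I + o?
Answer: 1025576/31 ≈ 33083.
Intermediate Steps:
o = -27 (o = 3 - 30 = -27)
b = -27 (b = 0*4 - 27 = 0 - 27 = -27)
x(Y, F) = -14*Y/(-27 + F) (x(Y, F) = -7*(Y + Y)/(F - 27) = -7*2*Y/(-27 + F) = -14*Y/(-27 + F))
x((-4 + 2)², 89) + 33084 = -14*(-4 + 2)²/(-27 + 89) + 33084 = -14*(-2)²/62 + 33084 = -14*4*1/62 + 33084 = -28/31 + 33084 = 1025576/31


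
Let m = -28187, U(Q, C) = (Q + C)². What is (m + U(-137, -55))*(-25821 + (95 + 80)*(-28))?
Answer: -266566117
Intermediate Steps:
U(Q, C) = (C + Q)²
(m + U(-137, -55))*(-25821 + (95 + 80)*(-28)) = (-28187 + (-55 - 137)²)*(-25821 + (95 + 80)*(-28)) = (-28187 + (-192)²)*(-25821 + 175*(-28)) = (-28187 + 36864)*(-25821 - 4900) = 8677*(-30721) = -266566117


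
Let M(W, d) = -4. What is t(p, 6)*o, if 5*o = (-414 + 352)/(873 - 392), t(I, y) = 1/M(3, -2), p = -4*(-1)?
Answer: 31/4810 ≈ 0.0064449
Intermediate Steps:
p = 4
t(I, y) = -¼ (t(I, y) = 1/(-4) = -¼)
o = -62/2405 (o = ((-414 + 352)/(873 - 392))/5 = (-62/481)/5 = (-62*1/481)/5 = (⅕)*(-62/481) = -62/2405 ≈ -0.025780)
t(p, 6)*o = -¼*(-62/2405) = 31/4810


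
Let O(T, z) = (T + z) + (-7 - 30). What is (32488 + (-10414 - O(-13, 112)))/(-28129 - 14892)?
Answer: -22012/43021 ≈ -0.51166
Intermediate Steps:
O(T, z) = -37 + T + z (O(T, z) = (T + z) - 37 = -37 + T + z)
(32488 + (-10414 - O(-13, 112)))/(-28129 - 14892) = (32488 + (-10414 - (-37 - 13 + 112)))/(-28129 - 14892) = (32488 + (-10414 - 1*62))/(-43021) = (32488 + (-10414 - 62))*(-1/43021) = (32488 - 10476)*(-1/43021) = 22012*(-1/43021) = -22012/43021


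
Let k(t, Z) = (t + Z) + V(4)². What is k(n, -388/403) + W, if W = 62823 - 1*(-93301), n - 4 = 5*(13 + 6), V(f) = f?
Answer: 62963929/403 ≈ 1.5624e+5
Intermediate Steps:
n = 99 (n = 4 + 5*(13 + 6) = 4 + 5*19 = 4 + 95 = 99)
k(t, Z) = 16 + Z + t (k(t, Z) = (t + Z) + 4² = (Z + t) + 16 = 16 + Z + t)
W = 156124 (W = 62823 + 93301 = 156124)
k(n, -388/403) + W = (16 - 388/403 + 99) + 156124 = 45957/403 + 156124 = 62963929/403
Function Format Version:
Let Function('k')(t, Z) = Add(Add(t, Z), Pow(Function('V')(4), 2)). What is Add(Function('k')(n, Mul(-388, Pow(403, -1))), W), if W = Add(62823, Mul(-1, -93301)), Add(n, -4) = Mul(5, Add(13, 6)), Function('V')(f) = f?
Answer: Rational(62963929, 403) ≈ 1.5624e+5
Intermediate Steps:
n = 99 (n = Add(4, Mul(5, Add(13, 6))) = Add(4, Mul(5, 19)) = Add(4, 95) = 99)
Function('k')(t, Z) = Add(16, Z, t) (Function('k')(t, Z) = Add(Add(t, Z), Pow(4, 2)) = Add(Add(Z, t), 16) = Add(16, Z, t))
W = 156124 (W = Add(62823, 93301) = 156124)
Add(Function('k')(n, Mul(-388, Pow(403, -1))), W) = Add(Add(16, Mul(-388, Pow(403, -1)), 99), 156124) = Add(Add(16, Mul(-388, Rational(1, 403)), 99), 156124) = Add(Add(16, Rational(-388, 403), 99), 156124) = Add(Rational(45957, 403), 156124) = Rational(62963929, 403)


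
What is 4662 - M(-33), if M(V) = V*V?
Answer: 3573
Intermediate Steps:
M(V) = V**2
4662 - M(-33) = 4662 - 1*(-33)**2 = 4662 - 1*1089 = 4662 - 1089 = 3573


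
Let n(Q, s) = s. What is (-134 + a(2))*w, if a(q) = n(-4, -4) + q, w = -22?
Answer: 2992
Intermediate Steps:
a(q) = -4 + q
(-134 + a(2))*w = (-134 + (-4 + 2))*(-22) = (-134 - 2)*(-22) = -136*(-22) = 2992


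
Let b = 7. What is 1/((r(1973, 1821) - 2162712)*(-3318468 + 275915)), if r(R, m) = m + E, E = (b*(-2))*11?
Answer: 1/6575093947885 ≈ 1.5209e-13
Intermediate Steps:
E = -154 (E = (7*(-2))*11 = -14*11 = -154)
r(R, m) = -154 + m (r(R, m) = m - 154 = -154 + m)
1/((r(1973, 1821) - 2162712)*(-3318468 + 275915)) = 1/(((-154 + 1821) - 2162712)*(-3318468 + 275915)) = 1/((1667 - 2162712)*(-3042553)) = 1/(-2161045*(-3042553)) = 1/6575093947885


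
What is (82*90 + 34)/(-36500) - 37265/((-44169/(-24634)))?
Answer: -16753408416983/806084250 ≈ -20784.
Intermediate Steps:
(82*90 + 34)/(-36500) - 37265/((-44169/(-24634))) = (7380 + 34)*(-1/36500) - 37265/((-44169*(-1/24634))) = 7414*(-1/36500) - 37265/44169/24634 = -3707/18250 - 37265*24634/44169 = -3707/18250 - 917986010/44169 = -16753408416983/806084250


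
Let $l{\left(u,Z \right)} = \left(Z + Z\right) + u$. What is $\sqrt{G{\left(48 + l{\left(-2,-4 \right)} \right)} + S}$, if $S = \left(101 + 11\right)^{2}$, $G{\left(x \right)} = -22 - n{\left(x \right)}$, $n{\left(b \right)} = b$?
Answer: $2 \sqrt{3121} \approx 111.73$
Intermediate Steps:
$l{\left(u,Z \right)} = u + 2 Z$ ($l{\left(u,Z \right)} = 2 Z + u = u + 2 Z$)
$G{\left(x \right)} = -22 - x$
$S = 12544$ ($S = 112^{2} = 12544$)
$\sqrt{G{\left(48 + l{\left(-2,-4 \right)} \right)} + S} = \sqrt{\left(-22 - \left(48 + \left(-2 + 2 \left(-4\right)\right)\right)\right) + 12544} = \sqrt{\left(-22 - \left(48 - 10\right)\right) + 12544} = \sqrt{\left(-22 - 38\right) + 12544} = \sqrt{-60 + 12544} = \sqrt{12484} = 2 \sqrt{3121}$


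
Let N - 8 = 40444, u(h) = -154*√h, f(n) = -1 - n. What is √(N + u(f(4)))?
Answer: √(40452 - 154*I*√5) ≈ 201.13 - 0.856*I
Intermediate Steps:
N = 40452 (N = 8 + 40444 = 40452)
√(N + u(f(4))) = √(40452 - 154*√(-1 - 1*4)) = √(40452 - 154*√(-1 - 4)) = √(40452 - 154*I*√5)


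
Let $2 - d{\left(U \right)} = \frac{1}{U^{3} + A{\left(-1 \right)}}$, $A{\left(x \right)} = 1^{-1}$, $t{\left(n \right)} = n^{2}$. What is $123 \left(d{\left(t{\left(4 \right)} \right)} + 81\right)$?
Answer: $\frac{41826150}{4097} \approx 10209.0$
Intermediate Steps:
$A{\left(x \right)} = 1$
$d{\left(U \right)} = 2 - \frac{1}{1 + U^{3}}$ ($d{\left(U \right)} = 2 - \frac{1}{U^{3} + 1} = 2 - \frac{1}{1 + U^{3}}$)
$123 \left(d{\left(t{\left(4 \right)} \right)} + 81\right) = 123 \left(\frac{1 + 2 \left(4^{2}\right)^{3}}{1 + \left(4^{2}\right)^{3}} + 81\right) = 123 \left(\frac{1 + 2 \cdot 16^{3}}{1 + 16^{3}} + 81\right) = 123 \left(\frac{1 + 2 \cdot 4096}{1 + 4096} + 81\right) = 123 \left(\frac{1 + 8192}{4097} + 81\right) = 123 \left(\frac{1}{4097} \cdot 8193 + 81\right) = 123 \left(\frac{8193}{4097} + 81\right) = 123 \cdot \frac{340050}{4097} = \frac{41826150}{4097}$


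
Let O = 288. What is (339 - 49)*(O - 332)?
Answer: -12760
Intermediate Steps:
(339 - 49)*(O - 332) = (339 - 49)*(288 - 332) = 290*(-44) = -12760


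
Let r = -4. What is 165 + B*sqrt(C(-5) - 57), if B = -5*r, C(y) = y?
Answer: 165 + 20*I*sqrt(62) ≈ 165.0 + 157.48*I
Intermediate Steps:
B = 20 (B = -5*(-4) = 20)
165 + B*sqrt(C(-5) - 57) = 165 + 20*sqrt(-5 - 57) = 165 + 20*sqrt(-62) = 165 + 20*(I*sqrt(62)) = 165 + 20*I*sqrt(62)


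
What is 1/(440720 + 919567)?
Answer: 1/1360287 ≈ 7.3514e-7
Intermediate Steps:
1/(440720 + 919567) = 1/1360287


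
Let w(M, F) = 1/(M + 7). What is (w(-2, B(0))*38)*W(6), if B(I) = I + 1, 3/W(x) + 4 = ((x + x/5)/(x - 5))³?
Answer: 1425/23078 ≈ 0.061747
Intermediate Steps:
W(x) = 3/(-4 + 216*x³/(125*(-5 + x)³)) (W(x) = 3/(-4 + ((x + x/5)/(x - 5))³) = 3/(-4 + ((x + x*(⅕))/(-5 + x))³) = 3/(-4 + ((x + x/5)/(-5 + x))³) = 3/(-4 + ((6*x/5)/(-5 + x))³) = 3/(-4 + (6*x/(5*(-5 + x)))³) = 3/(-4 + 216*x³/(125*(-5 + x)³)))
B(I) = 1 + I
w(M, F) = 1/(7 + M)
(w(-2, B(0))*38)*W(6) = (38/(7 - 2))*(375*(-5 + 6)³/(4*(-125*(-5 + 6)³ + 54*6³))) = (38/5)*((375/4)*1³/(-125*1³ + 54*216)) = ((⅕)*38)*((375/4)*1/(-125*1 + 11664)) = 38*((375/4)*1/(-125 + 11664))/5 = 38*((375/4)*1/11539)/5 = 38*((375/4)*1*(1/11539))/5 = (38/5)*(375/46156) = 1425/23078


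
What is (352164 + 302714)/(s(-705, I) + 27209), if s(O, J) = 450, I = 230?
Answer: 654878/27659 ≈ 23.677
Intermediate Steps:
(352164 + 302714)/(s(-705, I) + 27209) = (352164 + 302714)/(450 + 27209) = 654878/27659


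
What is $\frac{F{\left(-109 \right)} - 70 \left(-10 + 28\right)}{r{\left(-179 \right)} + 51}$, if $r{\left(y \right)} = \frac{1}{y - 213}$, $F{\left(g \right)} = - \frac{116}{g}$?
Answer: $- \frac{53791808}{2179019} \approx -24.686$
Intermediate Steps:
$r{\left(y \right)} = \frac{1}{-213 + y}$
$\frac{F{\left(-109 \right)} - 70 \left(-10 + 28\right)}{r{\left(-179 \right)} + 51} = \frac{- \frac{116}{-109} - 70 \left(-10 + 28\right)}{\frac{1}{-213 - 179} + 51} = \frac{\left(-116\right) \left(- \frac{1}{109}\right) - 1260}{\frac{1}{-392} + 51} = \frac{\frac{116}{109} - 1260}{- \frac{1}{392} + 51} = - \frac{137224}{109 \cdot \frac{19991}{392}} = \left(- \frac{137224}{109}\right) \frac{392}{19991} = - \frac{53791808}{2179019}$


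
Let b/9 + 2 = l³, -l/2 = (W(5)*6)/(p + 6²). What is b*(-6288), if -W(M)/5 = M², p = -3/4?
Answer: -452724248897568/103823 ≈ -4.3605e+9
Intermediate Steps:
p = -¾ (p = -3*¼ = -¾ ≈ -0.75000)
W(M) = -5*M²
l = 2000/47 (l = -2*-5*5²*6/(-¾ + 6²) = -2*-5*25*6/(-¾ + 36) = -2*(-125*6)/141/4 = -(-1500)*4/141 = -2*(-1000/47) = 2000/47 ≈ 42.553)
b = 71998131186/103823 (b = -18 + 9*(2000/47)³ = -18 + 9*(8000000000/103823) = -18 + 72000000000/103823 = 71998131186/103823 ≈ 6.9347e+5)
b*(-6288) = (71998131186/103823)*(-6288) = -452724248897568/103823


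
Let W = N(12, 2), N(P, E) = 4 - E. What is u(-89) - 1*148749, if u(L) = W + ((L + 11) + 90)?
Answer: -148735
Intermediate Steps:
W = 2 (W = 4 - 1*2 = 4 - 2 = 2)
u(L) = 103 + L (u(L) = 2 + ((L + 11) + 90) = 2 + ((11 + L) + 90) = 2 + (101 + L) = 103 + L)
u(-89) - 1*148749 = (103 - 89) - 1*148749 = 14 - 148749 = -148735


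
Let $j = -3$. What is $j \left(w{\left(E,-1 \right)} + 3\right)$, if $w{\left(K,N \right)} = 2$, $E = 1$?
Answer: $-15$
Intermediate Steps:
$j \left(w{\left(E,-1 \right)} + 3\right) = - 3 \left(2 + 3\right) = \left(-3\right) 5 = -15$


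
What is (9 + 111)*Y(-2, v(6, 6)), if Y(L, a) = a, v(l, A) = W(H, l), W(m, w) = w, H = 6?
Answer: 720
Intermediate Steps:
v(l, A) = l
(9 + 111)*Y(-2, v(6, 6)) = (9 + 111)*6 = 120*6 = 720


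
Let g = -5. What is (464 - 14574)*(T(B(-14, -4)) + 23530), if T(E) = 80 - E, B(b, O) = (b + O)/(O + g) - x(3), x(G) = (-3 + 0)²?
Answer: -333235870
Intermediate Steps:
x(G) = 9 (x(G) = (-3)² = 9)
B(b, O) = -9 + (O + b)/(-5 + O) (B(b, O) = (b + O)/(O - 5) - 1*9 = (O + b)/(-5 + O) - 9 = -9 + (O + b)/(-5 + O))
(464 - 14574)*(T(B(-14, -4)) + 23530) = (464 - 14574)*((80 - (45 - 14 - 8*(-4))/(-5 - 4)) + 23530) = -14110*((80 - (45 - 14 + 32)/(-9)) + 23530) = -14110*((80 - (-1)*63/9) + 23530) = -14110*((80 - 1*(-7)) + 23530) = -14110*((80 + 7) + 23530) = -14110*(87 + 23530) = -14110*23617 = -333235870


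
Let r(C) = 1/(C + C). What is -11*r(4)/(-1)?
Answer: 11/8 ≈ 1.3750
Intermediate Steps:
r(C) = 1/(2*C)
-11*r(4)/(-1) = -11*(½)/4/(-1) = -11*(½)*(¼)*(-1) = -11*(-1)/8 = -11*(-⅛) = 11/8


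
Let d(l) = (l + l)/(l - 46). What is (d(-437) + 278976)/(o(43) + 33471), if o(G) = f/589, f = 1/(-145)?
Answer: 250174048135/30015202917 ≈ 8.3349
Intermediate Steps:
f = -1/145 ≈ -0.0068966
o(G) = -1/85405 (o(G) = -1/145/589 = -1/145*1/589 = -1/85405)
d(l) = 2*l/(-46 + l) (d(l) = (2*l)/(-46 + l) = 2*l/(-46 + l))
(d(-437) + 278976)/(o(43) + 33471) = (2*(-437)/(-46 - 437) + 278976)/(-1/85405 + 33471) = (2*(-437)/(-483) + 278976)/(2858590754/85405) = (2*(-437)*(-1/483) + 278976)*(85405/2858590754) = (38/21 + 278976)*(85405/2858590754) = (5858534/21)*(85405/2858590754) = 250174048135/30015202917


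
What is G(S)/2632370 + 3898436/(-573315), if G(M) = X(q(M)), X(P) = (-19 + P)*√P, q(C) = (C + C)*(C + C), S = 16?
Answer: -1024368816292/150917720655 ≈ -6.7876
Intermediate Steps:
q(C) = 4*C² (q(C) = (2*C)*(2*C) = 4*C²)
X(P) = √P*(-19 + P)
G(M) = 2*√(M²)*(-19 + 4*M²) (G(M) = √(4*M²)*(-19 + 4*M²) = (2*√(M²))*(-19 + 4*M²) = 2*√(M²)*(-19 + 4*M²))
G(S)/2632370 + 3898436/(-573315) = (√(16²)*(-38 + 8*16²))/2632370 + 3898436/(-573315) = (√256*(-38 + 8*256))*(1/2632370) + 3898436*(-1/573315) = (16*(-38 + 2048))*(1/2632370) - 3898436/573315 = (16*2010)*(1/2632370) - 3898436/573315 = 32160*(1/2632370) - 3898436/573315 = 3216/263237 - 3898436/573315 = -1024368816292/150917720655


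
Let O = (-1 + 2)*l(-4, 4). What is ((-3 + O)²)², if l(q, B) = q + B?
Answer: 81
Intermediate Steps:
l(q, B) = B + q
O = 0 (O = (-1 + 2)*(4 - 4) = 1*0 = 0)
((-3 + O)²)² = ((-3 + 0)²)² = ((-3)²)² = 9² = 81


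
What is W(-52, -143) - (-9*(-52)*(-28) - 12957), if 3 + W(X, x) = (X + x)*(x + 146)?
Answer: 25473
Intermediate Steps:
W(X, x) = -3 + (146 + x)*(X + x) (W(X, x) = -3 + (X + x)*(x + 146) = -3 + (X + x)*(146 + x) = -3 + (146 + x)*(X + x))
W(-52, -143) - (-9*(-52)*(-28) - 12957) = (-3 + (-143)² + 146*(-52) + 146*(-143) - 52*(-143)) - (-9*(-52)*(-28) - 12957) = (-3 + 20449 - 7592 - 20878 + 7436) - (468*(-28) - 12957) = -588 - (-13104 - 12957) = -588 - 1*(-26061) = -588 + 26061 = 25473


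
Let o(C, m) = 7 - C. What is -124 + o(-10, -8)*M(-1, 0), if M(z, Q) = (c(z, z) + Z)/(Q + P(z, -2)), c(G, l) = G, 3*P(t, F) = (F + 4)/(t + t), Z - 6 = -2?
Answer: -277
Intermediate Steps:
Z = 4 (Z = 6 - 2 = 4)
P(t, F) = (4 + F)/(6*t) (P(t, F) = ((F + 4)/(t + t))/3 = ((4 + F)/((2*t)))/3 = ((4 + F)*(1/(2*t)))/3 = ((4 + F)/(2*t))/3 = (4 + F)/(6*t))
M(z, Q) = (4 + z)/(Q + 1/(3*z)) (M(z, Q) = (z + 4)/(Q + (4 - 2)/(6*z)) = (4 + z)/(Q + (1/6)*2/z) = (4 + z)/(Q + 1/(3*z)))
-124 + o(-10, -8)*M(-1, 0) = -124 + (7 - 1*(-10))*(3*(-1)*(4 - 1)/(1 + 3*0*(-1))) = -124 + (7 + 10)*(3*(-1)*3/(1 + 0)) = -124 + 17*(3*(-1)*3/1) = -124 + 17*(3*(-1)*1*3) = -124 + 17*(-9) = -124 - 153 = -277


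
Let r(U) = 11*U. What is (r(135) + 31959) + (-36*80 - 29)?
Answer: 30535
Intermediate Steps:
(r(135) + 31959) + (-36*80 - 29) = (11*135 + 31959) + (-36*80 - 29) = (1485 + 31959) + (-2880 - 29) = 33444 - 2909 = 30535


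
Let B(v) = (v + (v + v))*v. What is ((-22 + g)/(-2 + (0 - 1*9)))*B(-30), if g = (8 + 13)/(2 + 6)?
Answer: 104625/22 ≈ 4755.7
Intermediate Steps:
B(v) = 3*v**2 (B(v) = (v + 2*v)*v = (3*v)*v = 3*v**2)
g = 21/8 ≈ 2.6250
((-22 + g)/(-2 + (0 - 1*9)))*B(-30) = ((-22 + 21/8)/(-2 + (0 - 1*9)))*(3*(-30)**2) = (-155/(8*(-2 + (0 - 9))))*(3*900) = -155/(8*(-2 - 9))*2700 = -155/8/(-11)*2700 = -155/8*(-1/11)*2700 = (155/88)*2700 = 104625/22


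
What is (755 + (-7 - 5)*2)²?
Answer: 534361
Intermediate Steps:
(755 + (-7 - 5)*2)² = (755 - 12*2)² = (755 - 24)² = 731² = 534361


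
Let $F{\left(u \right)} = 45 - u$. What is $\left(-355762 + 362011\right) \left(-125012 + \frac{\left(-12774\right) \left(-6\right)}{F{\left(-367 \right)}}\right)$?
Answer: $- \frac{80343861675}{103} \approx -7.8004 \cdot 10^{8}$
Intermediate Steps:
$\left(-355762 + 362011\right) \left(-125012 + \frac{\left(-12774\right) \left(-6\right)}{F{\left(-367 \right)}}\right) = \left(-355762 + 362011\right) \left(-125012 + \frac{\left(-12774\right) \left(-6\right)}{45 - -367}\right) = 6249 \left(-125012 + \frac{76644}{45 + 367}\right) = 6249 \left(-125012 + \frac{76644}{412}\right) = 6249 \left(-125012 + 76644 \cdot \frac{1}{412}\right) = 6249 \left(-125012 + \frac{19161}{103}\right) = 6249 \left(- \frac{12857075}{103}\right) = - \frac{80343861675}{103}$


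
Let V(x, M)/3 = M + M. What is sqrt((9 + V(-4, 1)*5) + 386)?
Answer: 5*sqrt(17) ≈ 20.616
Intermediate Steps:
V(x, M) = 6*M (V(x, M) = 3*(M + M) = 3*(2*M) = 6*M)
sqrt((9 + V(-4, 1)*5) + 386) = sqrt((9 + (6*1)*5) + 386) = sqrt((9 + 6*5) + 386) = sqrt((9 + 30) + 386) = sqrt(39 + 386) = sqrt(425) = 5*sqrt(17)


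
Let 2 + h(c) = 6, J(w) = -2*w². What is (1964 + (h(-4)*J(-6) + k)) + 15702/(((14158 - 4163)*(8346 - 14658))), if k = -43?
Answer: 17170567803/10514740 ≈ 1633.0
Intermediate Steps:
h(c) = 4 (h(c) = -2 + 6 = 4)
(1964 + (h(-4)*J(-6) + k)) + 15702/(((14158 - 4163)*(8346 - 14658))) = (1964 + (4*(-2*(-6)²) - 43)) + 15702/(((14158 - 4163)*(8346 - 14658))) = (1964 + (4*(-2*36) - 43)) + 15702/((9995*(-6312))) = (1964 + (4*(-72) - 43)) + 15702/(-63088440) = (1964 + (-288 - 43)) + 15702*(-1/63088440) = (1964 - 331) - 2617/10514740 = 1633 - 2617/10514740 = 17170567803/10514740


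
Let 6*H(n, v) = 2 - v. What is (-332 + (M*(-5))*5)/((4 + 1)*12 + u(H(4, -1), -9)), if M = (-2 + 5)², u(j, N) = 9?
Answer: -557/69 ≈ -8.0725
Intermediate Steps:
H(n, v) = ⅓ - v/6 (H(n, v) = (2 - v)/6 = ⅓ - v/6)
M = 9 (M = 3² = 9)
(-332 + (M*(-5))*5)/((4 + 1)*12 + u(H(4, -1), -9)) = (-332 + (9*(-5))*5)/((4 + 1)*12 + 9) = (-332 - 45*5)/(5*12 + 9) = (-332 - 225)/(60 + 9) = -557/69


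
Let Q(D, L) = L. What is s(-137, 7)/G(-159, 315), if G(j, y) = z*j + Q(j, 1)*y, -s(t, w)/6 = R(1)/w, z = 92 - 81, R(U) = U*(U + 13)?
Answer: 2/239 ≈ 0.0083682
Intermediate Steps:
R(U) = U*(13 + U)
z = 11
s(t, w) = -84/w (s(t, w) = -6*1*(13 + 1)/w = -6*1*14/w = -84/w)
G(j, y) = y + 11*j (G(j, y) = 11*j + 1*y = 11*j + y = y + 11*j)
s(-137, 7)/G(-159, 315) = (-84/7)/(315 + 11*(-159)) = (-84*1/7)/(315 - 1749) = -12/(-1434) = -12*(-1/1434) = 2/239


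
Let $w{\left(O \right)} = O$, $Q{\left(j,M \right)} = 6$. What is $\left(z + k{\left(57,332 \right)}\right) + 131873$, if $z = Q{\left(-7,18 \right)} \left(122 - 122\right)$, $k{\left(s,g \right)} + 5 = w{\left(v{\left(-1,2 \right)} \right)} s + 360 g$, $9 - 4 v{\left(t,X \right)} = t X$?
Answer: $\frac{1006179}{4} \approx 2.5154 \cdot 10^{5}$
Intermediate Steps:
$v{\left(t,X \right)} = \frac{9}{4} - \frac{X t}{4}$ ($v{\left(t,X \right)} = \frac{9}{4} - \frac{t X}{4} = \frac{9}{4} - \frac{X t}{4}$)
$k{\left(s,g \right)} = -5 + 360 g + \frac{11 s}{4}$ ($k{\left(s,g \right)} = -5 + \left(\left(\frac{9}{4} - \frac{1}{2} \left(-1\right)\right) s + 360 g\right) = -5 + \left(\left(\frac{9}{4} + \frac{1}{2}\right) s + 360 g\right) = -5 + \left(\frac{11 s}{4} + 360 g\right) = -5 + \left(360 g + \frac{11 s}{4}\right) = -5 + 360 g + \frac{11 s}{4}$)
$z = 0$ ($z = 6 \left(122 - 122\right) = 6 \cdot 0 = 0$)
$\left(z + k{\left(57,332 \right)}\right) + 131873 = \left(0 + \left(-5 + 360 \cdot 332 + \frac{11}{4} \cdot 57\right)\right) + 131873 = \left(0 + \left(-5 + 119520 + \frac{627}{4}\right)\right) + 131873 = \left(0 + \frac{478687}{4}\right) + 131873 = \frac{478687}{4} + 131873 = \frac{1006179}{4}$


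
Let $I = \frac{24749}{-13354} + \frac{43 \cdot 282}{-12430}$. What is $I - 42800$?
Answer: $- \frac{322947771667}{7545010} \approx -42803.0$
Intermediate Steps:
$I = - \frac{21343667}{7545010}$ ($I = 24749 \left(- \frac{1}{13354}\right) + 12126 \left(- \frac{1}{12430}\right) = - \frac{24749}{13354} - \frac{6063}{6215} = - \frac{21343667}{7545010} \approx -2.8288$)
$I - 42800 = - \frac{21343667}{7545010} - 42800 = - \frac{322947771667}{7545010}$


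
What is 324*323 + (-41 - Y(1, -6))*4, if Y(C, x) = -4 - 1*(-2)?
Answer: 104496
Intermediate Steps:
Y(C, x) = -2 (Y(C, x) = -4 + 2 = -2)
324*323 + (-41 - Y(1, -6))*4 = 324*323 + (-41 - 1*(-2))*4 = 104652 + (-41 + 2)*4 = 104652 - 39*4 = 104652 - 156 = 104496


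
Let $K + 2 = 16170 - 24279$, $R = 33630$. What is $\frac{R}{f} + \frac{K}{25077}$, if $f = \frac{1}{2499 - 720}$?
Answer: $\frac{1500300980179}{25077} \approx 5.9828 \cdot 10^{7}$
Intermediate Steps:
$K = -8111$ ($K = -2 + \left(16170 - 24279\right) = -2 - 8109 = -8111$)
$f = \frac{1}{1779} \approx 0.00056211$
$\frac{R}{f} + \frac{K}{25077} = 33630 \frac{1}{\frac{1}{1779}} - \frac{8111}{25077} = 33630 \cdot 1779 - \frac{8111}{25077} = 59827770 - \frac{8111}{25077} = \frac{1500300980179}{25077}$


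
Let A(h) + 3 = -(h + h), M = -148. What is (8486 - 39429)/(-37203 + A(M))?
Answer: 30943/36910 ≈ 0.83834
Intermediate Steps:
A(h) = -3 - 2*h (A(h) = -3 - (h + h) = -3 - 2*h)
(8486 - 39429)/(-37203 + A(M)) = (8486 - 39429)/(-37203 + (-3 - 2*(-148))) = -30943/(-37203 + (-3 + 296)) = -30943/(-37203 + 293) = -30943/(-36910) = -30943*(-1/36910) = 30943/36910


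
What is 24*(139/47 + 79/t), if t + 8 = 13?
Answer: 105792/235 ≈ 450.18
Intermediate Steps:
t = 5 (t = -8 + 13 = 5)
24*(139/47 + 79/t) = 24*(139/47 + 79/5) = 24*(4408/235) = 105792/235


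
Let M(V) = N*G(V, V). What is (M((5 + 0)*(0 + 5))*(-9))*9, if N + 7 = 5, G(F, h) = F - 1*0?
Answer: 4050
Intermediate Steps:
G(F, h) = F (G(F, h) = F + 0 = F)
N = -2 (N = -7 + 5 = -2)
M(V) = -2*V
(M((5 + 0)*(0 + 5))*(-9))*9 = (-2*(5 + 0)*(0 + 5)*(-9))*9 = (-10*5*(-9))*9 = (-2*25*(-9))*9 = -50*(-9)*9 = 450*9 = 4050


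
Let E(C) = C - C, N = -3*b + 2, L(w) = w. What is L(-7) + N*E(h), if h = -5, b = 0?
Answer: -7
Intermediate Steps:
N = 2 (N = -3*0 + 2 = 0 + 2 = 2)
E(C) = 0
L(-7) + N*E(h) = -7 + 2*0 = -7 + 0 = -7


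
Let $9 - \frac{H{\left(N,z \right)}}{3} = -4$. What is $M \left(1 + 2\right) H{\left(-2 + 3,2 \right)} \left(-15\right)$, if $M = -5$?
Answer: $8775$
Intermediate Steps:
$H{\left(N,z \right)} = 39$ ($H{\left(N,z \right)} = 27 - -12 = 27 + 12 = 39$)
$M \left(1 + 2\right) H{\left(-2 + 3,2 \right)} \left(-15\right) = - 5 \left(1 + 2\right) 39 \left(-15\right) = \left(-5\right) 3 \cdot 39 \left(-15\right) = \left(-15\right) 39 \left(-15\right) = \left(-585\right) \left(-15\right) = 8775$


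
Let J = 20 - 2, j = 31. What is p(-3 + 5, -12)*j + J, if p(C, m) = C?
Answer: 80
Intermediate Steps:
J = 18
p(-3 + 5, -12)*j + J = (-3 + 5)*31 + 18 = 2*31 + 18 = 62 + 18 = 80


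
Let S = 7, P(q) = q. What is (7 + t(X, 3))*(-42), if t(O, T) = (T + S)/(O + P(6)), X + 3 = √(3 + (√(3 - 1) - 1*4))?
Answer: -294 - 420/(3 + √(-1 + √2)) ≈ -409.27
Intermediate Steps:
X = -3 + √(-1 + √2) (X = -3 + √(3 + (√(3 - 1) - 1*4)) = -3 + √(3 + (√2 - 4)) = -3 + √(3 + (-4 + √2)) = -3 + √(-1 + √2) ≈ -2.3564)
t(O, T) = (7 + T)/(6 + O) (t(O, T) = (T + 7)/(O + 6) = (7 + T)/(6 + O))
(7 + t(X, 3))*(-42) = (7 + (7 + 3)/(6 + (-3 + √(-1 + √2))))*(-42) = (7 + 10/(3 + √(-1 + √2)))*(-42) = -294 - 420/(3 + √(-1 + √2))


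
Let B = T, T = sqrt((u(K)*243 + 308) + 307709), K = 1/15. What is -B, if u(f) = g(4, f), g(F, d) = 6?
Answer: -5*sqrt(12379) ≈ -556.30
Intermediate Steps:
K = 1/15 ≈ 0.066667
u(f) = 6
T = 5*sqrt(12379) (T = sqrt((6*243 + 308) + 307709) = sqrt((1458 + 308) + 307709) = sqrt(1766 + 307709) = sqrt(309475) = 5*sqrt(12379) ≈ 556.30)
B = 5*sqrt(12379) ≈ 556.30
-B = -5*sqrt(12379)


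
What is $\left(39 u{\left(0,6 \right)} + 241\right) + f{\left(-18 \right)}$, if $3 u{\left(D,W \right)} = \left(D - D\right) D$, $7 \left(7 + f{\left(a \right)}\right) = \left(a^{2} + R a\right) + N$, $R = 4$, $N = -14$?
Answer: $268$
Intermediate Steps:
$f{\left(a \right)} = -9 + \frac{a^{2}}{7} + \frac{4 a}{7}$ ($f{\left(a \right)} = -7 + \frac{\left(a^{2} + 4 a\right) - 14}{7} = -7 + \frac{-14 + a^{2} + 4 a}{7} = -7 + \left(-2 + \frac{a^{2}}{7} + \frac{4 a}{7}\right) = -9 + \frac{a^{2}}{7} + \frac{4 a}{7}$)
$u{\left(D,W \right)} = 0$ ($u{\left(D,W \right)} = \frac{\left(D - D\right) D}{3} = \frac{0 D}{3} = \frac{1}{3} \cdot 0 = 0$)
$\left(39 u{\left(0,6 \right)} + 241\right) + f{\left(-18 \right)} = \left(39 \cdot 0 + 241\right) + \left(-9 + \frac{\left(-18\right)^{2}}{7} + \frac{4}{7} \left(-18\right)\right) = \left(0 + 241\right) - -27 = 241 - -27 = 241 + 27 = 268$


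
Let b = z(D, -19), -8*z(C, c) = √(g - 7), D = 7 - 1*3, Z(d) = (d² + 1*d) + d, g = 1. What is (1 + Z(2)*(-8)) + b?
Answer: -63 - I*√6/8 ≈ -63.0 - 0.30619*I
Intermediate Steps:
Z(d) = d² + 2*d (Z(d) = (d² + d) + d = (d + d²) + d = d² + 2*d)
D = 4 (D = 7 - 3 = 4)
z(C, c) = -I*√6/8 (z(C, c) = -√(1 - 7)/8 = -I*√6/8)
b = -I*√6/8 ≈ -0.30619*I
(1 + Z(2)*(-8)) + b = (1 + (2*(2 + 2))*(-8)) - I*√6/8 = (1 + (2*4)*(-8)) - I*√6/8 = (1 + 8*(-8)) - I*√6/8 = (1 - 64) - I*√6/8 = -63 - I*√6/8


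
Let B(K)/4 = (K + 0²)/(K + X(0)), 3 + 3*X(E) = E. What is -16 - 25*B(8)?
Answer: -912/7 ≈ -130.29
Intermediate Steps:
X(E) = -1 + E/3
B(K) = 4*K/(-1 + K) (B(K) = 4*((K + 0²)/(K + (-1 + (⅓)*0))) = 4*((K + 0)/(K + (-1 + 0))) = 4*(K/(K - 1)) = 4*(K/(-1 + K)) = 4*K/(-1 + K))
-16 - 25*B(8) = -16 - 100*8/(-1 + 8) = -16 - 100*8/7 = -16 - 25*32/7 = -16 - 800/7 = -912/7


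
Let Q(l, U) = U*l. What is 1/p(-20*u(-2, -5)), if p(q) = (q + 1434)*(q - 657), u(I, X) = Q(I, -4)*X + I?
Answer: 1/416142 ≈ 2.4030e-6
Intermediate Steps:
u(I, X) = I - 4*I*X (u(I, X) = (-4*I)*X + I = -4*I*X + I = I - 4*I*X)
p(q) = (-657 + q)*(1434 + q) (p(q) = (1434 + q)*(-657 + q) = (-657 + q)*(1434 + q))
1/p(-20*u(-2, -5)) = 1/(-942138 + (-(-40)*(1 - 4*(-5)))² + 777*(-(-40)*(1 - 4*(-5)))) = 1/(-942138 + (-(-40)*(1 + 20))² + 777*(-(-40)*(1 + 20))) = 1/(-942138 + (-(-40)*21)² + 777*(-(-40)*21)) = 1/(-942138 + (-20*(-42))² + 777*(-20*(-42))) = 1/(-942138 + 840² + 777*840) = 1/(-942138 + 705600 + 652680) = 1/416142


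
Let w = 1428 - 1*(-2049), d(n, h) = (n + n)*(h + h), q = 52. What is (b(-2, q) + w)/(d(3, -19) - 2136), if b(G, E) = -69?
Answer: -284/197 ≈ -1.4416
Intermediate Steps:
d(n, h) = 4*h*n (d(n, h) = (2*n)*(2*h) = 4*h*n)
w = 3477 (w = 1428 + 2049 = 3477)
(b(-2, q) + w)/(d(3, -19) - 2136) = (-69 + 3477)/(4*(-19)*3 - 2136) = 3408/(-228 - 2136) = 3408/(-2364) = 3408*(-1/2364) = -284/197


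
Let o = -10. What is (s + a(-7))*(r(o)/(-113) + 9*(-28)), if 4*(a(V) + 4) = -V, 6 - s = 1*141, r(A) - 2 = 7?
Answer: 15638265/452 ≈ 34598.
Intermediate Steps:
r(A) = 9 (r(A) = 2 + 7 = 9)
s = -135 (s = 6 - 141 = -135)
a(V) = -4 - V/4 (a(V) = -4 + (-V)/4 = -4 - V/4)
(s + a(-7))*(r(o)/(-113) + 9*(-28)) = (-135 + (-4 - ¼*(-7)))*(9/(-113) + 9*(-28)) = (-135 + (-4 + 7/4))*(9*(-1/113) - 252) = (-135 - 9/4)*(-9/113 - 252) = -549/4*(-28485/113) = 15638265/452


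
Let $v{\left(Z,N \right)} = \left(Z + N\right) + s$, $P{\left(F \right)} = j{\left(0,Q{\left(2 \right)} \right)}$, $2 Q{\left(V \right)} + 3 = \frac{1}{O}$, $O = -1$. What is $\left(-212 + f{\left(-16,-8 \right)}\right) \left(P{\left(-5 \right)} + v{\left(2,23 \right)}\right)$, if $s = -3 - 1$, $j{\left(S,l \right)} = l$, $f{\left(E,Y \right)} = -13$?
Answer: $-4275$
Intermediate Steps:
$Q{\left(V \right)} = -2$ ($Q{\left(V \right)} = - \frac{3}{2} + \frac{1}{2 \left(-1\right)} = - \frac{3}{2} + \frac{1}{2} \left(-1\right) = - \frac{3}{2} - \frac{1}{2} = -2$)
$s = -4$ ($s = -3 - 1 = -4$)
$P{\left(F \right)} = -2$
$v{\left(Z,N \right)} = -4 + N + Z$ ($v{\left(Z,N \right)} = \left(Z + N\right) - 4 = \left(N + Z\right) - 4 = -4 + N + Z$)
$\left(-212 + f{\left(-16,-8 \right)}\right) \left(P{\left(-5 \right)} + v{\left(2,23 \right)}\right) = \left(-212 - 13\right) \left(-2 + \left(-4 + 23 + 2\right)\right) = - 225 \left(-2 + 21\right) = \left(-225\right) 19 = -4275$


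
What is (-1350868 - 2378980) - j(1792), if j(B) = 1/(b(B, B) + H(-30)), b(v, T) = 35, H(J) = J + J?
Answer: -93246199/25 ≈ -3.7298e+6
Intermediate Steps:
H(J) = 2*J
j(B) = -1/25 (j(B) = 1/(35 + 2*(-30)) = 1/(35 - 60) = 1/(-25) = -1/25)
(-1350868 - 2378980) - j(1792) = (-1350868 - 2378980) - 1*(-1/25) = -3729848 + 1/25 = -93246199/25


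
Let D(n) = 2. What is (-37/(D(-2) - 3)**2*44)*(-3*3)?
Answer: 14652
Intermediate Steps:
(-37/(D(-2) - 3)**2*44)*(-3*3) = (-37/(2 - 3)**2*44)*(-3*3) = (-37/((-1)**2)*44)*(-9) = (-37/1*44)*(-9) = (-37*1*44)*(-9) = -37*44*(-9) = -1628*(-9) = 14652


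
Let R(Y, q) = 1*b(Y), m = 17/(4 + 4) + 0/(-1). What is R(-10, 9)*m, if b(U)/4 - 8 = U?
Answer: -17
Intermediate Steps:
b(U) = 32 + 4*U
m = 17/8 (m = 17/8 + 0*(-1) = 17*(1/8) + 0 = 17/8 + 0 = 17/8 ≈ 2.1250)
R(Y, q) = 32 + 4*Y (R(Y, q) = 1*(32 + 4*Y) = 32 + 4*Y)
R(-10, 9)*m = (32 + 4*(-10))*(17/8) = (32 - 40)*(17/8) = -8*17/8 = -17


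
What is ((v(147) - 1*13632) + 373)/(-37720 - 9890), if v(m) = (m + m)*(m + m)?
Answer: -73177/47610 ≈ -1.5370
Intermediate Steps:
v(m) = 4*m**2 (v(m) = (2*m)*(2*m) = 4*m**2)
((v(147) - 1*13632) + 373)/(-37720 - 9890) = ((4*147**2 - 1*13632) + 373)/(-37720 - 9890) = ((4*21609 - 13632) + 373)/(-47610) = ((86436 - 13632) + 373)*(-1/47610) = (72804 + 373)*(-1/47610) = 73177*(-1/47610) = -73177/47610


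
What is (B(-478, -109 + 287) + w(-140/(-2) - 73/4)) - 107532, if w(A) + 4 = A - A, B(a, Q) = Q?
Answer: -107358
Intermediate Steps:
w(A) = -4 (w(A) = -4 + (A - A) = -4 + 0 = -4)
(B(-478, -109 + 287) + w(-140/(-2) - 73/4)) - 107532 = ((-109 + 287) - 4) - 107532 = (178 - 4) - 107532 = 174 - 107532 = -107358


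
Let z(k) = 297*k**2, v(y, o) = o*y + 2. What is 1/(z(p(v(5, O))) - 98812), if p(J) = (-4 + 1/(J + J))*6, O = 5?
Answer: 3/212039 ≈ 1.4148e-5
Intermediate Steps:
v(y, o) = 2 + o*y
p(J) = -24 + 3/J (p(J) = (-4 + 1/(2*J))*6 = -24 + 3/J)
1/(z(p(v(5, O))) - 98812) = 1/(297*(-24 + 3/(2 + 5*5))**2 - 98812) = 1/(297*(-24 + 3/(2 + 25))**2 - 98812) = 1/(297*(-24 + 3/27)**2 - 98812) = 1/(297*(-24 + 3*(1/27))**2 - 98812) = 1/(297*(-24 + 1/9)**2 - 98812) = 1/(297*(-215/9)**2 - 98812) = 1/(297*(46225/81) - 98812) = 1/(508475/3 - 98812) = 1/(212039/3) = 3/212039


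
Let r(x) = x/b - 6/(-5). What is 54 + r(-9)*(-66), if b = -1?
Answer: -3096/5 ≈ -619.20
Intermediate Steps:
r(x) = 6/5 - x (r(x) = x/(-1) - 6/(-5) = x*(-1) - 6*(-⅕) = -x + 6/5 = 6/5 - x)
54 + r(-9)*(-66) = 54 + (6/5 - 1*(-9))*(-66) = 54 + (6/5 + 9)*(-66) = 54 + (51/5)*(-66) = 54 - 3366/5 = -3096/5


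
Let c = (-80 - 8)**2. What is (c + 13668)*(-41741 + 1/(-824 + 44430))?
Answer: -19486612029770/21803 ≈ -8.9376e+8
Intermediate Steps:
c = 7744 (c = (-88)**2 = 7744)
(c + 13668)*(-41741 + 1/(-824 + 44430)) = (7744 + 13668)*(-41741 + 1/(-824 + 44430)) = 21412*(-41741 + 1/43606) = 21412*(-1820158045/43606) = -19486612029770/21803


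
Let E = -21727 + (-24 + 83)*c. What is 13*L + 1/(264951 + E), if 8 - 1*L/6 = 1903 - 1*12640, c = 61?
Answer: 206864824531/246823 ≈ 8.3811e+5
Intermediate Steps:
L = 64470 (L = 48 - 6*(1903 - 1*12640) = 48 - 6*(1903 - 12640) = 48 - 6*(-10737) = 48 + 64422 = 64470)
E = -18128 (E = -21727 + (-24 + 83)*61 = -21727 + 59*61 = -21727 + 3599 = -18128)
13*L + 1/(264951 + E) = 13*64470 + 1/(264951 - 18128) = 838110 + 1/246823 = 206864824531/246823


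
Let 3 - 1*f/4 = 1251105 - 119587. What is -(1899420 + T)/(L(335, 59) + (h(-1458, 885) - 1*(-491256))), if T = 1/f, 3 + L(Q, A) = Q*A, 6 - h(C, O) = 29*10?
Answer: -8596888885199/2311612728040 ≈ -3.7190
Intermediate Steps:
h(C, O) = -284 (h(C, O) = 6 - 29*10 = 6 - 1*290 = 6 - 290 = -284)
f = -4526060 (f = 12 - 4*(1251105 - 119587) = 12 - 4*1131518 = 12 - 4526072 = -4526060)
L(Q, A) = -3 + A*Q (L(Q, A) = -3 + Q*A = -3 + A*Q)
T = -1/4526060 (T = 1/(-4526060) = -1/4526060 ≈ -2.2094e-7)
-(1899420 + T)/(L(335, 59) + (h(-1458, 885) - 1*(-491256))) = -(1899420 - 1/4526060)/((-3 + 59*335) + (-284 - 1*(-491256))) = -8596888885199/(4526060*((-3 + 19765) + (-284 + 491256))) = -8596888885199/(4526060*(19762 + 490972)) = -8596888885199/(4526060*510734) = -1*8596888885199/2311612728040 = -8596888885199/2311612728040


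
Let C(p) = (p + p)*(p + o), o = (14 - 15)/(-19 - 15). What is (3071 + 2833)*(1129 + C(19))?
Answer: 185893344/17 ≈ 1.0935e+7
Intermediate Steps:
o = 1/34 (o = -1/(-34) = -1*(-1/34) = 1/34 ≈ 0.029412)
C(p) = 2*p*(1/34 + p) (C(p) = (p + p)*(p + 1/34) = (2*p)*(1/34 + p) = 2*p*(1/34 + p))
(3071 + 2833)*(1129 + C(19)) = (3071 + 2833)*(1129 + (1/17)*19*(1 + 34*19)) = 5904*(1129 + (1/17)*19*(1 + 646)) = 5904*(1129 + (1/17)*19*647) = 5904*(1129 + 12293/17) = 5904*(31486/17) = 185893344/17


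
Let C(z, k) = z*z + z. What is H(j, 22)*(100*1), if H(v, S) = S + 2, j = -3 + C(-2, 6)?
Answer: 2400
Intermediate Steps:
C(z, k) = z + z² (C(z, k) = z² + z = z + z²)
j = -1 (j = -3 - 2*(1 - 2) = -3 - 2*(-1) = -3 + 2 = -1)
H(v, S) = 2 + S
H(j, 22)*(100*1) = (2 + 22)*(100*1) = 24*100 = 2400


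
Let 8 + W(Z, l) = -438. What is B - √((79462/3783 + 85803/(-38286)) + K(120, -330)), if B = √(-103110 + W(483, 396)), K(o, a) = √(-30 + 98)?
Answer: -√(539943883373726 + 57551300236872*√17)/5364294 + 2*I*√25889 ≈ -5.1971 + 321.8*I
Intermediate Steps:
W(Z, l) = -446 (W(Z, l) = -8 - 438 = -446)
K(o, a) = 2*√17 (K(o, a) = √68 = 2*√17)
B = 2*I*√25889 (B = √(-103110 - 446) = √(-103556) = 2*I*√25889 ≈ 321.8*I)
B - √((79462/3783 + 85803/(-38286)) + K(120, -330)) = 2*I*√25889 - √((79462/3783 + 85803/(-38286)) + 2*√17) = 2*I*√25889 - √((79462*(1/3783) + 85803*(-1/38286)) + 2*√17) = 2*I*√25889 - √((79462/3783 - 28601/12762) + 2*√17) = 2*I*√25889 - √(301965487/16092882 + 2*√17) = -√(301965487/16092882 + 2*√17) + 2*I*√25889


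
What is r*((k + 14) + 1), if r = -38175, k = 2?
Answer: -648975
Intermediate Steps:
r*((k + 14) + 1) = -38175*((2 + 14) + 1) = -38175*(16 + 1) = -38175*17 = -648975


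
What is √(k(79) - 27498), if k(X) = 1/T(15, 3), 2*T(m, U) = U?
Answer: 2*I*√61869/3 ≈ 165.82*I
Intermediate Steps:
T(m, U) = U/2
k(X) = ⅔ (k(X) = 1/((½)*3) = 1/(3/2) = ⅔)
√(k(79) - 27498) = √(⅔ - 27498) = √(-82492/3) = 2*I*√61869/3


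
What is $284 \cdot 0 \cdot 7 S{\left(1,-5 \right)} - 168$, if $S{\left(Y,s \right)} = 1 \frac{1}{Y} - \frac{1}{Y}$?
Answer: $-168$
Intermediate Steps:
$S{\left(Y,s \right)} = 0$ ($S{\left(Y,s \right)} = \frac{1}{Y} - \frac{1}{Y} = 0$)
$284 \cdot 0 \cdot 7 S{\left(1,-5 \right)} - 168 = 284 \cdot 0 \cdot 7 \cdot 0 - 168 = 284 \cdot 0 \cdot 0 - 168 = 284 \cdot 0 - 168 = 0 - 168 = -168$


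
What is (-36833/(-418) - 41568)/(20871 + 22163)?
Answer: -17338591/17988212 ≈ -0.96389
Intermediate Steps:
(-36833/(-418) - 41568)/(20871 + 22163) = (-36833*(-1/418) - 41568)/43034 = (36833/418 - 41568)*(1/43034) = -17338591/418*1/43034 = -17338591/17988212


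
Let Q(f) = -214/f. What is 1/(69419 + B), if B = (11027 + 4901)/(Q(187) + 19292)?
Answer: 1803695/125212192473 ≈ 1.4405e-5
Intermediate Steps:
B = 1489268/1803695 (B = (11027 + 4901)/(-214/187 + 19292) = 15928/(-214*1/187 + 19292) = 15928/(-214/187 + 19292) = 15928/(3607390/187) = 15928*(187/3607390) = 1489268/1803695 ≈ 0.82568)
1/(69419 + B) = 1/(69419 + 1489268/1803695) = 1/(125212192473/1803695) = 1803695/125212192473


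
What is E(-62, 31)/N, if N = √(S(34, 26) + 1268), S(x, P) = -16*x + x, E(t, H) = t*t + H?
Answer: 3875*√758/758 ≈ 140.75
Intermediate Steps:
E(t, H) = H + t² (E(t, H) = t² + H = H + t²)
S(x, P) = -15*x
N = √758 (N = √(-15*34 + 1268) = √(-510 + 1268) = √758 ≈ 27.532)
E(-62, 31)/N = (31 + (-62)²)/(√758) = (31 + 3844)*(√758/758) = 3875*(√758/758) = 3875*√758/758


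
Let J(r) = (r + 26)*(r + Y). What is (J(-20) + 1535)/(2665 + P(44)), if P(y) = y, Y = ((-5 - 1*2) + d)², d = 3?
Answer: 1511/2709 ≈ 0.55777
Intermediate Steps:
Y = 16 (Y = ((-5 - 1*2) + 3)² = ((-5 - 2) + 3)² = (-7 + 3)² = (-4)² = 16)
J(r) = (16 + r)*(26 + r) (J(r) = (r + 26)*(r + 16) = (26 + r)*(16 + r) = (16 + r)*(26 + r))
(J(-20) + 1535)/(2665 + P(44)) = ((416 + (-20)² + 42*(-20)) + 1535)/(2665 + 44) = ((416 + 400 - 840) + 1535)/2709 = (-24 + 1535)*(1/2709) = 1511*(1/2709) = 1511/2709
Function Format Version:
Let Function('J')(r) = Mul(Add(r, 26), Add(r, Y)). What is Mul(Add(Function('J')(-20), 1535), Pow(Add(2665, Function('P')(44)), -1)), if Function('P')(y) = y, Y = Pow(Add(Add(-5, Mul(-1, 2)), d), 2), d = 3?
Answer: Rational(1511, 2709) ≈ 0.55777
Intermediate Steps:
Y = 16 (Y = Pow(Add(Add(-5, Mul(-1, 2)), 3), 2) = Pow(Add(Add(-5, -2), 3), 2) = Pow(Add(-7, 3), 2) = Pow(-4, 2) = 16)
Function('J')(r) = Mul(Add(16, r), Add(26, r)) (Function('J')(r) = Mul(Add(r, 26), Add(r, 16)) = Mul(Add(26, r), Add(16, r)) = Mul(Add(16, r), Add(26, r)))
Mul(Add(Function('J')(-20), 1535), Pow(Add(2665, Function('P')(44)), -1)) = Mul(Add(Add(416, Pow(-20, 2), Mul(42, -20)), 1535), Pow(Add(2665, 44), -1)) = Mul(Add(Add(416, 400, -840), 1535), Pow(2709, -1)) = Mul(Add(-24, 1535), Rational(1, 2709)) = Mul(1511, Rational(1, 2709)) = Rational(1511, 2709)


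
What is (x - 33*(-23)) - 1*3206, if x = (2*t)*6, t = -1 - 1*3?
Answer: -2495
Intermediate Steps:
t = -4 (t = -1 - 3 = -4)
x = -48 (x = (2*(-4))*6 = -8*6 = -48)
(x - 33*(-23)) - 1*3206 = (-48 - 33*(-23)) - 1*3206 = (-48 + 759) - 3206 = 711 - 3206 = -2495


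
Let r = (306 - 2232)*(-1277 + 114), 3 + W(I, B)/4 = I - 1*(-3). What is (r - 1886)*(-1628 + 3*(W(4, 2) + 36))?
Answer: -3294412544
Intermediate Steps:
W(I, B) = 4*I (W(I, B) = -12 + 4*(I - 1*(-3)) = -12 + 4*(I + 3) = -12 + 4*(3 + I) = -12 + (12 + 4*I) = 4*I)
r = 2239938 (r = -1926*(-1163) = 2239938)
(r - 1886)*(-1628 + 3*(W(4, 2) + 36)) = (2239938 - 1886)*(-1628 + 3*(4*4 + 36)) = 2238052*(-1628 + 3*(16 + 36)) = 2238052*(-1628 + 3*52) = 2238052*(-1628 + 156) = 2238052*(-1472) = -3294412544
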